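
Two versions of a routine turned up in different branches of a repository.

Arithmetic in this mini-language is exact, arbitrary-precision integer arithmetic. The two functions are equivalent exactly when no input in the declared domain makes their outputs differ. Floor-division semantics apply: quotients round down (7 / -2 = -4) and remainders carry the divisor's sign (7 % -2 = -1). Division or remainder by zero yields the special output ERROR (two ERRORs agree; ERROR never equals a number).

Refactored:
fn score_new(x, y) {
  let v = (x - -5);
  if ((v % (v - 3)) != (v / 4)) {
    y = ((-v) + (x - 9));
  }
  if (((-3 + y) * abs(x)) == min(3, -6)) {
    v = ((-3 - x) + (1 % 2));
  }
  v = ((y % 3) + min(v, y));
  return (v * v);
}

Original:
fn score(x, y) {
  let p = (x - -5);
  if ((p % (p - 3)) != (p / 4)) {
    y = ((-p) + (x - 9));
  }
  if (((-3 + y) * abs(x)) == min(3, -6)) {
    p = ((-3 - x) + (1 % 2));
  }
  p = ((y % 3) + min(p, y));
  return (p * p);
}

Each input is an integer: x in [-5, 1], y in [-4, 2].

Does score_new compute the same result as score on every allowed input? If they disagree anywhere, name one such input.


Reading the diff, among the changes: local variable names differ.
Tracing x=0, y=1: score: p = 5; ((p % (p - 3)) != (p / 4)) -> false; (((-3 + y) * abs(x)) == min(3, -6)) -> false; p = 2; return 4 | score_new: v = 5; ((v % (v - 3)) != (v / 4)) -> false; (((-3 + y) * abs(x)) == min(3, -6)) -> false; v = 2; return 4 — matching result 4.
An exhaustive pass over the 49 declared inputs shows identical outputs.
verdict: equivalent


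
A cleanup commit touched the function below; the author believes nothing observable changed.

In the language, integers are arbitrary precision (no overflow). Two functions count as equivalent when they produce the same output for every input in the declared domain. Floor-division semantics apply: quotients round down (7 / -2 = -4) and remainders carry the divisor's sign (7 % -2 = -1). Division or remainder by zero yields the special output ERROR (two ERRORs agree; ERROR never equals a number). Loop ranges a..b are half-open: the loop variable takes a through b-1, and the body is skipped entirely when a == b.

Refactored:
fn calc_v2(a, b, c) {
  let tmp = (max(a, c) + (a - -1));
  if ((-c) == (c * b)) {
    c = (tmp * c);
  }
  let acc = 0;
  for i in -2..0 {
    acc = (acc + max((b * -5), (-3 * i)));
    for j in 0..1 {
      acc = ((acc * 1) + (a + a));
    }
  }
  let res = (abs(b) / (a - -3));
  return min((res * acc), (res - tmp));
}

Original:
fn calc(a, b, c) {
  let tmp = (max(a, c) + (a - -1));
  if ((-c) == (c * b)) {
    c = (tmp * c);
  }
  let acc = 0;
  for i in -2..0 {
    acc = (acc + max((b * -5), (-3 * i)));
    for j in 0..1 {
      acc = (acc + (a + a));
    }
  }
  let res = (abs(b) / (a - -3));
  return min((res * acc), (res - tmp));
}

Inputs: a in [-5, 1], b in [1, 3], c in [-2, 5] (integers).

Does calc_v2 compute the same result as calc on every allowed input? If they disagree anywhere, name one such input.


Comparing the listings, the differences include: constant usage differs; also arithmetic usage differs.
As a probe, take a=-5, b=2, c=3: calc runs tmp = -1; ((-c) == (c * b)) -> false; acc = 0; [i=-2]; acc = 6; [j=0]; acc = -4; [i=-1]; acc = -1; [j=0]; acc = -11; res = -1; return 0; calc_v2 runs tmp = -1; ((-c) == (c * b)) -> false; acc = 0; [i=-2]; acc = 6; [j=0]; acc = -4; [i=-1]; acc = -1; [j=0]; acc = -11; res = -1; return 0; both end at 0.
Checked all 168 inputs in the declared domain: the outputs agree on every one.
verdict: equivalent


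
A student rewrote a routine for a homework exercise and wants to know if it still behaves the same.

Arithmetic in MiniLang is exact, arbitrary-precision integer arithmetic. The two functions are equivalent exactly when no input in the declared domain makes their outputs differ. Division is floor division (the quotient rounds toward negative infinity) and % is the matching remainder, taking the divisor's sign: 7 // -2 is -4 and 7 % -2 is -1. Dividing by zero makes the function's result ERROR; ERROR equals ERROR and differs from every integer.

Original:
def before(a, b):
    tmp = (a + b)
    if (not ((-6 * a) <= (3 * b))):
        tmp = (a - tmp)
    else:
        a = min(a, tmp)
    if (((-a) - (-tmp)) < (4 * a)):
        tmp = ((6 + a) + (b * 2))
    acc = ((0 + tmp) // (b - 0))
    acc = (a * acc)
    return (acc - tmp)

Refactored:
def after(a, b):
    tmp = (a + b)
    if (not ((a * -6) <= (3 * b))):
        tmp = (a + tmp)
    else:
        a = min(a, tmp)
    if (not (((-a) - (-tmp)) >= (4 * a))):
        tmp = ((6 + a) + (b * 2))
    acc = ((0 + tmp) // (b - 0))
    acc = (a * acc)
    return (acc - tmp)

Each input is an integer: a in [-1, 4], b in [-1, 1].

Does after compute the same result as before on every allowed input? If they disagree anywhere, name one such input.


Run the pair on a=0, b=-1.
before: tmp=-1, then (not ((-6 * a) <= (3 * b))) is true, then tmp=1, then (((-a) - (-tmp)) < (4 * a)) is false, then acc=-1, then acc=0, then returns -1
after: tmp=-1, then (not ((a * -6) <= (3 * b))) is true, then tmp=-1, then (not (((-a) - (-tmp)) >= (4 * a))) is true, then tmp=4, then acc=-4, then acc=0, then returns -4
-1 vs -4 — the two versions disagree here.
verdict: not equivalent; witness: a=0, b=-1


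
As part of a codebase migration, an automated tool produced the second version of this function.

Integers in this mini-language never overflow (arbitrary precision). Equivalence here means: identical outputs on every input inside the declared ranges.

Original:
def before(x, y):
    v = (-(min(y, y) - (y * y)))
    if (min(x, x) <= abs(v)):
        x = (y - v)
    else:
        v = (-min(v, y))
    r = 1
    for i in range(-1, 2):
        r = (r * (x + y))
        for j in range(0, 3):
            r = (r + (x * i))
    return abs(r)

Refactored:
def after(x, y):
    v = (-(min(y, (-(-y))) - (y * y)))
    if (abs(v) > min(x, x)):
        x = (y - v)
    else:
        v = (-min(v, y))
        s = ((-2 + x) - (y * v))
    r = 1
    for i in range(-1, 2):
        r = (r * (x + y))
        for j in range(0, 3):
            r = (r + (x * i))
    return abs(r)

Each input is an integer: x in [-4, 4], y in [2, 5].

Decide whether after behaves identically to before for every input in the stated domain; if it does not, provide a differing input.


Evaluate both at x=2, y=2.
before: v becomes 2; next (min(x, x) <= abs(v)) evaluates to true; next x becomes 0; next r becomes 1; next at i=-1:; next r becomes 2; next at j=0:; next r becomes 2; next at j=1:; next r becomes 2; next at j=2:; next r becomes 2; next at i=0:; next r becomes 4; next at j=0:; next r becomes 4; next at j=1:; next r becomes 4; next at j=2:; next r becomes 4; next at i=1:; next r becomes 8; next at j=0:; next r becomes 8; next at j=1:; next r becomes 8; next at j=2:; next r becomes 8; next final value 8
after: v becomes 2; next (abs(v) > min(x, x)) evaluates to false; next v becomes -2; next s becomes 4; next r becomes 1; next at i=-1:; next r becomes 4; next at j=0:; next r becomes 2; next at j=1:; next r becomes 0; next at j=2:; next r becomes -2; next at i=0:; next r becomes -8; next at j=0:; next r becomes -8; next at j=1:; next r becomes -8; next at j=2:; next r becomes -8; next at i=1:; next r becomes -32; next at j=0:; next r becomes -30; next at j=1:; next r becomes -28; next at j=2:; next r becomes -26; next final value 26
8 vs 26 — the two versions disagree here.
verdict: not equivalent; witness: x=2, y=2


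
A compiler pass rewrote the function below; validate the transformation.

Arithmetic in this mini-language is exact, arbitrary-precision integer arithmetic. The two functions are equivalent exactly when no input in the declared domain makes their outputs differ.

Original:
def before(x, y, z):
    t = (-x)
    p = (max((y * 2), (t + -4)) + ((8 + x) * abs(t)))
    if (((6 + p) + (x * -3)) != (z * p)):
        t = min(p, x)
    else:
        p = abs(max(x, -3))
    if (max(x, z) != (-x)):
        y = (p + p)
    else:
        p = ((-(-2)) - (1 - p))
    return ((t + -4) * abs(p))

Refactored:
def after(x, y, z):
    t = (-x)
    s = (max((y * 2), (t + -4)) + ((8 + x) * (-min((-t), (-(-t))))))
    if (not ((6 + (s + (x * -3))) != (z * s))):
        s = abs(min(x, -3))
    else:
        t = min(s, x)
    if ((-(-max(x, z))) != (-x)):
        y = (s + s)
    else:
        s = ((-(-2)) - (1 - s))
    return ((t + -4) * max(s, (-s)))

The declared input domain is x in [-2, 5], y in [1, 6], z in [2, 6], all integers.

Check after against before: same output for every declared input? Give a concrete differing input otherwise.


There is a counterexample at x=-1, y=1, z=2: -3 on one side, -9 on the other.
before: t becomes 1; next p becomes 9; next (((6 + p) + (x * -3)) != (z * p)) evaluates to false; next p becomes 1; next (max(x, z) != (-x)) evaluates to true; next y becomes 2; next final value -3
after: t becomes 1; next s becomes 9; next (not ((6 + (s + (x * -3))) != (z * s))) evaluates to true; next s becomes 3; next ((-(-max(x, z))) != (-x)) evaluates to true; next y becomes 6; next final value -9
verdict: not equivalent; witness: x=-1, y=1, z=2


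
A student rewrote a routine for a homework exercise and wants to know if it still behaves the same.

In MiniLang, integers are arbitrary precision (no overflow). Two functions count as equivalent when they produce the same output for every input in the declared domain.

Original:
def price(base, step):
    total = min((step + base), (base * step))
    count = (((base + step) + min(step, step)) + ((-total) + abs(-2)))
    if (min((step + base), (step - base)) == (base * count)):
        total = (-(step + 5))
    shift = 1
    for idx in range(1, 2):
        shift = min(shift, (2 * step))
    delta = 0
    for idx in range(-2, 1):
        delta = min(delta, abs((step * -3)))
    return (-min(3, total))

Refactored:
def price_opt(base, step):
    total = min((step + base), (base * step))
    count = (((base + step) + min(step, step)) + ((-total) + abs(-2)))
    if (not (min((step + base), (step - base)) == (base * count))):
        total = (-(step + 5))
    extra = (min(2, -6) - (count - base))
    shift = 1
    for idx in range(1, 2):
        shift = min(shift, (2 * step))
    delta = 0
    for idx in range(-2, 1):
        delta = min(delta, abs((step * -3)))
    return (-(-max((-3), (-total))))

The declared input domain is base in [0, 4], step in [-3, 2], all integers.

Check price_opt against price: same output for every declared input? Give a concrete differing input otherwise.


Not equivalent: base=0, step=-3 separates them (3 vs 2).
price: total=-3, then count=-1, then (min((step + base), (step - base)) == (base * count)) is false, then shift=1, then (idx=1), then shift=-6, then delta=0, then (idx=-2), then delta=0, then (idx=-1), then delta=0, then (idx=0), then delta=0, then returns 3
price_opt: total=-3, then count=-1, then (not (min((step + base), (step - base)) == (base * count))) is true, then total=-2, then extra=-5, then shift=1, then (idx=1), then shift=-6, then delta=0, then (idx=-2), then delta=0, then (idx=-1), then delta=0, then (idx=0), then delta=0, then returns 2
verdict: not equivalent; witness: base=0, step=-3


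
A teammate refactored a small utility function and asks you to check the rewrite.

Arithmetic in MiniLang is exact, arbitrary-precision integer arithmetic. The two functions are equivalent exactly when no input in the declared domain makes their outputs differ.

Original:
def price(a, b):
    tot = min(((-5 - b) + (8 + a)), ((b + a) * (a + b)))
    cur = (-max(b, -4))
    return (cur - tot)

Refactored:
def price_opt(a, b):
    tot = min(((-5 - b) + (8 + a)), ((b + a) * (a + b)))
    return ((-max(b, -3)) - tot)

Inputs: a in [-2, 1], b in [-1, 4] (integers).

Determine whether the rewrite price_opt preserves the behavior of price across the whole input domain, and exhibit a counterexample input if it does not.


Although `-4` became `-3`, no input in the stated domain can expose it.
Tracing a=-2, b=0: price: tot := 1 | cur := 0 | result -1 | price_opt: tot := 1 | result -1 — matching result -1.
Across all 24 domain points the two functions coincide.
verdict: equivalent


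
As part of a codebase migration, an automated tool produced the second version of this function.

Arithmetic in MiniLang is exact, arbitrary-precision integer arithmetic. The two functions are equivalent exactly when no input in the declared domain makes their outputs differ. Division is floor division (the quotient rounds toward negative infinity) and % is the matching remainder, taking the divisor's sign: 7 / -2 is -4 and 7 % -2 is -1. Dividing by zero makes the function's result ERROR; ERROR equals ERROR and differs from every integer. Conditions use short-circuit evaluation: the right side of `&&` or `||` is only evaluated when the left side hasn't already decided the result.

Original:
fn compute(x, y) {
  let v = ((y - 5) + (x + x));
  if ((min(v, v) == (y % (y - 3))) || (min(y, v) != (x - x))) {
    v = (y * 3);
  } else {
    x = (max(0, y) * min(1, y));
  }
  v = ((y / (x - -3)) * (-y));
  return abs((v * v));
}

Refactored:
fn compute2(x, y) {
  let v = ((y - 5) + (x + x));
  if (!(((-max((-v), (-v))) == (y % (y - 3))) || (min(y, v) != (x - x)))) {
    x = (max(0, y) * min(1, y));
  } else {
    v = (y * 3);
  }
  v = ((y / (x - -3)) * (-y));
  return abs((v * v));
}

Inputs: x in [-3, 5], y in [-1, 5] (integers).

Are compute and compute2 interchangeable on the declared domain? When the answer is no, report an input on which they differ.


This is a faithful refactor — boolean connective usage differs; min/max/abs usage differs, but the computed results match everywhere.
One worked example (x=3, y=4) — compute: v = 5; ((min(v, v) == (y % (y - 3))) || (min(y, v) != (x - x))) -> true; v = 12; v = 0; return 0; compute2: v = 5; (!(((-max((-v), (-v))) == (y % (y - 3))) || (min(y, v) != (x - x)))) -> false; v = 12; v = 0; return 0; agreement on 0.
Sweeping the whole domain (63 inputs) finds no disagreement.
verdict: equivalent


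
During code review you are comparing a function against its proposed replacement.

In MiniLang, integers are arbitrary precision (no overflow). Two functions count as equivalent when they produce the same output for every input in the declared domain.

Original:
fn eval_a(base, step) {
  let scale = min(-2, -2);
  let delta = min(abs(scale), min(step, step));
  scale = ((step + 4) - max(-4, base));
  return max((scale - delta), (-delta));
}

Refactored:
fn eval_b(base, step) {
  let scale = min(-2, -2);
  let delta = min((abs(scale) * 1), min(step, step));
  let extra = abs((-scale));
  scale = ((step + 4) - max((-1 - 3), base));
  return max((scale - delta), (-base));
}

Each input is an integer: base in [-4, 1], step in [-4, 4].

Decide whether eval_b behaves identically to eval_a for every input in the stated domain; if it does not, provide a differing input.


Input base=1, step=-4: 4 from eval_a versus 3 from eval_b.
verdict: not equivalent; witness: base=1, step=-4


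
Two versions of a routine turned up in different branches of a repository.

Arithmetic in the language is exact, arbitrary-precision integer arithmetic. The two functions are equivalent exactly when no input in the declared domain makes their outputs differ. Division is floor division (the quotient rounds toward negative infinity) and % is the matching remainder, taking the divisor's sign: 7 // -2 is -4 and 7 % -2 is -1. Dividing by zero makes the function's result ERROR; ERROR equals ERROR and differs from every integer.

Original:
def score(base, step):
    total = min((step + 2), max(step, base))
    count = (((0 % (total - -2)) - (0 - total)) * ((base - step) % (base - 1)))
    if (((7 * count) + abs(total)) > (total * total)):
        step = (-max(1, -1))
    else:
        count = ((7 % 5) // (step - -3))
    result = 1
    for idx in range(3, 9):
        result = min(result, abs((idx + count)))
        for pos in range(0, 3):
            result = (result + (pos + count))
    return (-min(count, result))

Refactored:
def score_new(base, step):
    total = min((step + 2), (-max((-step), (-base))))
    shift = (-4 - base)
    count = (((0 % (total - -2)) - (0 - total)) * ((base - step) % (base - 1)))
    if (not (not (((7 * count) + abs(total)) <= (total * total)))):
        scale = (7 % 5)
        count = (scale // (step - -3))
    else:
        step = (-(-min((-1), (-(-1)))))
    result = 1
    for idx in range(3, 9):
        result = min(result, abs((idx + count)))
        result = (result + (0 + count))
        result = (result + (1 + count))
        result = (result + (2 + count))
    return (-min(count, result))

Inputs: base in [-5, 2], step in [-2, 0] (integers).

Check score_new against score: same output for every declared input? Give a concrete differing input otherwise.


At base=-5, step=-2: score gives ERROR, score_new gives -15.
verdict: not equivalent; witness: base=-5, step=-2


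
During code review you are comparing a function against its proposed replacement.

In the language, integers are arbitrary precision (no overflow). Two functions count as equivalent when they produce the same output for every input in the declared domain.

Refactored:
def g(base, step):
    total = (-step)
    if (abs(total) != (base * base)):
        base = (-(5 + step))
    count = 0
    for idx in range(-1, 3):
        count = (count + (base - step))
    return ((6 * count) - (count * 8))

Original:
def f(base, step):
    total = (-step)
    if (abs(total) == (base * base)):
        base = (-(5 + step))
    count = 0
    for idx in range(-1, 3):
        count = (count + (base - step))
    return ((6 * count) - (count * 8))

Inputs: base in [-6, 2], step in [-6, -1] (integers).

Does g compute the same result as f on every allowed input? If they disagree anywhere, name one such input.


The rewrite breaks on base=-6, step=-6, where the results are 0 and -56.
f: total=6, then (abs(total) == (base * base)) is false, then count=0, then (idx=-1), then count=0, then (idx=0), then count=0, then (idx=1), then count=0, then (idx=2), then count=0, then returns 0
g: total=6, then (abs(total) != (base * base)) is true, then base=1, then count=0, then (idx=-1), then count=7, then (idx=0), then count=14, then (idx=1), then count=21, then (idx=2), then count=28, then returns -56
verdict: not equivalent; witness: base=-6, step=-6


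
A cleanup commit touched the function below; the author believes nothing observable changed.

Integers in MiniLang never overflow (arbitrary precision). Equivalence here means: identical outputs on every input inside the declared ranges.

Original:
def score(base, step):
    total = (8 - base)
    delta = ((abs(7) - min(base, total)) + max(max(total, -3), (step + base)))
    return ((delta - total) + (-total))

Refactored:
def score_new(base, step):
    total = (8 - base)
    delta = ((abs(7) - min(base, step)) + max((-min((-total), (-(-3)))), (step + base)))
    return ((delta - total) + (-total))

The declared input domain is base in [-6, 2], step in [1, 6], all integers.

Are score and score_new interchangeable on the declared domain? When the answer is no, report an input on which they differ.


These are not equivalent — on base=2, step=1 the outputs split (-1 vs 0).
score: total becomes 6; next delta becomes 11; next final value -1
score_new: total becomes 6; next delta becomes 12; next final value 0
verdict: not equivalent; witness: base=2, step=1


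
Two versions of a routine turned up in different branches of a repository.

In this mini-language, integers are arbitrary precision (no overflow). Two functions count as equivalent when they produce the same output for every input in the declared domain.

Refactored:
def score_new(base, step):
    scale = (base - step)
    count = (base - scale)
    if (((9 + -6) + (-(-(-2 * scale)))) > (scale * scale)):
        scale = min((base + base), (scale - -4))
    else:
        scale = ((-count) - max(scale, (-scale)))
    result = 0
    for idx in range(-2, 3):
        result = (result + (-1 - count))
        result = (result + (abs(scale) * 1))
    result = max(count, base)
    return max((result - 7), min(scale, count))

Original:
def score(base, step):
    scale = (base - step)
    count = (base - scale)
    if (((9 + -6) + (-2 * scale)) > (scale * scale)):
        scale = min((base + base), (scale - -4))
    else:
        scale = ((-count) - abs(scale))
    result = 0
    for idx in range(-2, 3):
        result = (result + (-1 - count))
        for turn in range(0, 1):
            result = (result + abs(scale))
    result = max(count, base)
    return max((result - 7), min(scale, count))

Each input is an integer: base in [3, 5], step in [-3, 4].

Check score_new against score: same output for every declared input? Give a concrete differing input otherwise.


Comparing the listings, the differences include: constant usage differs, min/max/abs usage differs, loop structure differs, local variable names differ, statement counts differ, arithmetic usage differs.
Spot check at base=3, step=4 — score: scale=-1, then count=4, then (((9 + -6) + (-2 * scale)) > (scale * scale)) is true, then scale=3, then result=0, then (idx=-2), then result=-5, then (turn=0), then result=-2, then (idx=-1), then result=-7, then (turn=0), then result=-4, then (idx=0), then result=-9, then (turn=0), then result=-6, then (idx=1), then result=-11, then (turn=0), then result=-8, then (idx=2), then result=-13, then (turn=0), then result=-10, then result=4, then returns 3. score_new: scale=-1, then count=4, then (((9 + -6) + (-(-(-2 * scale)))) > (scale * scale)) is true, then scale=3, then result=0, then (idx=-2), then result=-5, then result=-2, then (idx=-1), then result=-7, then result=-4, then (idx=0), then result=-9, then result=-6, then (idx=1), then result=-11, then result=-8, then (idx=2), then result=-13, then result=-10, then result=4, then returns 3. Both give 3.
Checked all 24 inputs in the declared domain: the outputs agree on every one.
verdict: equivalent


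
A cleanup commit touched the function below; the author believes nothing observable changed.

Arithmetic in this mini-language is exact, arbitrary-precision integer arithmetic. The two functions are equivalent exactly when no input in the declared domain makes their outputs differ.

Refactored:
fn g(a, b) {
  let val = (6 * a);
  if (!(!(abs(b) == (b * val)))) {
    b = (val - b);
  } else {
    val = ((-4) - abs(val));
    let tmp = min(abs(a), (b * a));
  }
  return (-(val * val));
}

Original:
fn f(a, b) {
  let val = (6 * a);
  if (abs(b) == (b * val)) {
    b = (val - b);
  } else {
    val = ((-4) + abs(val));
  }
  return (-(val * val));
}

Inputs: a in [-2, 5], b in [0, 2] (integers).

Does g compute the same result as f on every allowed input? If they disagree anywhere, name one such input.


The rewrite breaks on a=-2, b=1, where the results are -64 and -256.
f: val = -12; (abs(b) == (b * val)) -> false; val = 8; return -64
g: val = -12; (!(!(abs(b) == (b * val)))) -> false; val = -16; tmp = -2; return -256
verdict: not equivalent; witness: a=-2, b=1


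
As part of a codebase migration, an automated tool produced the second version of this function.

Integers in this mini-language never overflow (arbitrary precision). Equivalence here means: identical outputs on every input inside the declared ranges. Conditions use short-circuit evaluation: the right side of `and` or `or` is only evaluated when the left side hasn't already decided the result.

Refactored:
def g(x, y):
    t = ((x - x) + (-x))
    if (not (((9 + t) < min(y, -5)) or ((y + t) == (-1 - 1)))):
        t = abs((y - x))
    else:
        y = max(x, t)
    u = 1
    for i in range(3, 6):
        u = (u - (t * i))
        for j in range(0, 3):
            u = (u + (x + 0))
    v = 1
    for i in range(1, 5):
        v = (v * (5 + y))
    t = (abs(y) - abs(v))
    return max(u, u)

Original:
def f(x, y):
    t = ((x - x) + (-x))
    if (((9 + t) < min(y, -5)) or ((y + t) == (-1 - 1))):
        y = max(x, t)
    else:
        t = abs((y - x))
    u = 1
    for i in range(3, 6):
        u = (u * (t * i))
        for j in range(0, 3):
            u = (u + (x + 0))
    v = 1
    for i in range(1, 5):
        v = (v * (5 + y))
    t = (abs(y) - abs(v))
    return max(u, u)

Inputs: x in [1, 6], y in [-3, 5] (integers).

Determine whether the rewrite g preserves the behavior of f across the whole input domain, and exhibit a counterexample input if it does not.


Consider the input x=1, y=-3.
f: t = -1; (((9 + t) < min(y, -5)) or ((y + t) == (-1 - 1))) -> false; t = 4; u = 1; [i=3]; u = 12; [j=0]; u = 13; [j=1]; u = 14; [j=2]; u = 15; [i=4]; u = 240; [j=0]; u = 241; [j=1]; u = 242; [j=2]; u = 243; [i=5]; u = 4860; [j=0]; u = 4861; [j=1]; u = 4862; [j=2]; u = 4863; v = 1; [i=1]; v = 2; [i=2]; v = 4; [i=3]; v = 8; [i=4]; v = 16; t = -13; return 4863
g: t = -1; (not (((9 + t) < min(y, -5)) or ((y + t) == (-1 - 1)))) -> true; t = 4; u = 1; [i=3]; u = -11; [j=0]; u = -10; [j=1]; u = -9; [j=2]; u = -8; [i=4]; u = -24; [j=0]; u = -23; [j=1]; u = -22; [j=2]; u = -21; [i=5]; u = -41; [j=0]; u = -40; [j=1]; u = -39; [j=2]; u = -38; v = 1; [i=1]; v = 2; [i=2]; v = 4; [i=3]; v = 8; [i=4]; v = 16; t = -13; return -38
4863 against -38: the behavior changed.
verdict: not equivalent; witness: x=1, y=-3


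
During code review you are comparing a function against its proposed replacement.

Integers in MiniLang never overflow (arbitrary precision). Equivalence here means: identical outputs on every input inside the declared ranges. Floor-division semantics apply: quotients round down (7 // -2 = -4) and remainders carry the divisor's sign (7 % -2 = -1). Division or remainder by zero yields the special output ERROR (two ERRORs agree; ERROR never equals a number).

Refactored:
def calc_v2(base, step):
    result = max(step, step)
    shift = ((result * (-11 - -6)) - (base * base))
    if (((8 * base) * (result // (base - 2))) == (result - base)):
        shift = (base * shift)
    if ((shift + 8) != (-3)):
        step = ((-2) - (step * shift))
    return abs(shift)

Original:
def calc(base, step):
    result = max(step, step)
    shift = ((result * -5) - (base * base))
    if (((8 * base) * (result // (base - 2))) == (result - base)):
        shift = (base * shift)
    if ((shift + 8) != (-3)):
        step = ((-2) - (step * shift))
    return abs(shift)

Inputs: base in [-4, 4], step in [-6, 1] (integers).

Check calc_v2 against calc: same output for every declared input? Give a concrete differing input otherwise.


Comparing the listings, the differences include: constant usage differs, plus arithmetic usage differs.
Spot check at base=4, step=0 — calc: result becomes 0; next shift becomes -16; next (((8 * base) * (result // (base - 2))) == (result - base)) evaluates to false; next ((shift + 8) != (-3)) evaluates to true; next step becomes -2; next final value 16. calc_v2: result becomes 0; next shift becomes -16; next (((8 * base) * (result // (base - 2))) == (result - base)) evaluates to false; next ((shift + 8) != (-3)) evaluates to true; next step becomes -2; next final value 16. Both give 16.
Checked all 72 inputs in the declared domain: the outputs agree on every one.
verdict: equivalent


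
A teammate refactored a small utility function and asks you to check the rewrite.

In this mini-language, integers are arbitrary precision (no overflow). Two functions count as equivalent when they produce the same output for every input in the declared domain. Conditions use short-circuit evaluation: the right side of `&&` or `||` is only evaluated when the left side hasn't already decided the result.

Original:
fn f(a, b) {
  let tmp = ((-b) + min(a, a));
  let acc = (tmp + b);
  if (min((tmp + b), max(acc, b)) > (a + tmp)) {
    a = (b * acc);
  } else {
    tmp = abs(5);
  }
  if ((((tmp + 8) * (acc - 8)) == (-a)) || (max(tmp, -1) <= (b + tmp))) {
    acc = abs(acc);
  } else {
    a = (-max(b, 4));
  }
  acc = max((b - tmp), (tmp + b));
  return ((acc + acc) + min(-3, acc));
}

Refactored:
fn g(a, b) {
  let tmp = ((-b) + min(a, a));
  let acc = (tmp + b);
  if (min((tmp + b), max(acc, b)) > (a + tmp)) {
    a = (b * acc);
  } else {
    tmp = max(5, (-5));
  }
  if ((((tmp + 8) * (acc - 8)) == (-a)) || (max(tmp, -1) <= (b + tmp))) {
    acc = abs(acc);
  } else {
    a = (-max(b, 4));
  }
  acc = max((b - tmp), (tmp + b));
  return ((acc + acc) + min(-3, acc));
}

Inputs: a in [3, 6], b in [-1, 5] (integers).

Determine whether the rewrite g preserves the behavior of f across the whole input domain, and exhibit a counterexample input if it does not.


Differences: constant usage differs, plus min/max/abs usage differs — yet all 28 inputs agree.
verdict: equivalent


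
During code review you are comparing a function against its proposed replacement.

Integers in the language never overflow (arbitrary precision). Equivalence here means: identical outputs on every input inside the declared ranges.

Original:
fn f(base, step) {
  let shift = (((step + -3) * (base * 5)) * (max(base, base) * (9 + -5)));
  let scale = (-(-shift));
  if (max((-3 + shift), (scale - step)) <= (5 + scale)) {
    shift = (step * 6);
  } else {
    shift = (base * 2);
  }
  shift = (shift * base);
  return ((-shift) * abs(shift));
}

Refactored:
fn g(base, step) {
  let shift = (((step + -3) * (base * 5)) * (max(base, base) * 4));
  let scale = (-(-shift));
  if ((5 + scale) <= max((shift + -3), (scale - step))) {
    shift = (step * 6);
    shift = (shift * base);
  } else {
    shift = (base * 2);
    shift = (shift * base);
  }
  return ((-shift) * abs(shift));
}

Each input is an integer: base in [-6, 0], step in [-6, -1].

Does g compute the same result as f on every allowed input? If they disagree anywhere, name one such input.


The rewrite breaks on base=-6, step=-6, where the results are -5184 and -46656.
f: shift = -6480; scale = -6480; (max((-3 + shift), (scale - step)) <= (5 + scale)) -> false; shift = -12; shift = 72; return -5184
g: shift = -6480; scale = -6480; ((5 + scale) <= max((shift + -3), (scale - step))) -> true; shift = -36; shift = 216; return -46656
verdict: not equivalent; witness: base=-6, step=-6


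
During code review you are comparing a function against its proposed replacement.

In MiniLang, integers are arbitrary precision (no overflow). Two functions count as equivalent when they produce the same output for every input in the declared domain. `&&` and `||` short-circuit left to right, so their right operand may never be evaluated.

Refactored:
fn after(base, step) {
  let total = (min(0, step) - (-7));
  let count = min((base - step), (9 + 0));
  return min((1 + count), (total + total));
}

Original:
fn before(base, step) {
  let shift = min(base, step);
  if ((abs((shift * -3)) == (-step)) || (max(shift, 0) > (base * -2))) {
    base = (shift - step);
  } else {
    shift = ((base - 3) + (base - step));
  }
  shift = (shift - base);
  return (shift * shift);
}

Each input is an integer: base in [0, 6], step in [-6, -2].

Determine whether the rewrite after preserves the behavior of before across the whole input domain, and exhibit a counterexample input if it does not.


Try base=0, step=-6.
before: shift := -6 | ((abs((shift * -3)) == (-step)) || (max(shift, 0) > (base * -2))): false | shift := 3 | shift := 3 | result 9
after: total := 1 | count := 6 | result 2
9 and 2 differ, so these are not the same function on this domain.
verdict: not equivalent; witness: base=0, step=-6


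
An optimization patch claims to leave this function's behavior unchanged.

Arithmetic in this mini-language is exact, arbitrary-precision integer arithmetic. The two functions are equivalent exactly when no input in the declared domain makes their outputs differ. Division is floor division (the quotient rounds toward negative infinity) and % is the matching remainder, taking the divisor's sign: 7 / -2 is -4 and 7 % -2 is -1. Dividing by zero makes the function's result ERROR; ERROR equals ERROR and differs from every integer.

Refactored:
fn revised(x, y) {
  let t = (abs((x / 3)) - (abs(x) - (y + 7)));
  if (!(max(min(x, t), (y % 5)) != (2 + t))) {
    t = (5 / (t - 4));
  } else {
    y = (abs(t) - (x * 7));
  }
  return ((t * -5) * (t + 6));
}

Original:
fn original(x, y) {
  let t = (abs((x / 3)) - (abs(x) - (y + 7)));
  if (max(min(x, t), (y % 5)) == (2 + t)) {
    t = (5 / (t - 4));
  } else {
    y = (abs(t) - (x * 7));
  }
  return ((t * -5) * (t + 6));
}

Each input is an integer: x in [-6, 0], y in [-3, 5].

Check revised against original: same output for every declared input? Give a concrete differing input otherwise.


Differences: comparison usage differs; boolean connective usage differs — yet all 63 inputs agree.
verdict: equivalent


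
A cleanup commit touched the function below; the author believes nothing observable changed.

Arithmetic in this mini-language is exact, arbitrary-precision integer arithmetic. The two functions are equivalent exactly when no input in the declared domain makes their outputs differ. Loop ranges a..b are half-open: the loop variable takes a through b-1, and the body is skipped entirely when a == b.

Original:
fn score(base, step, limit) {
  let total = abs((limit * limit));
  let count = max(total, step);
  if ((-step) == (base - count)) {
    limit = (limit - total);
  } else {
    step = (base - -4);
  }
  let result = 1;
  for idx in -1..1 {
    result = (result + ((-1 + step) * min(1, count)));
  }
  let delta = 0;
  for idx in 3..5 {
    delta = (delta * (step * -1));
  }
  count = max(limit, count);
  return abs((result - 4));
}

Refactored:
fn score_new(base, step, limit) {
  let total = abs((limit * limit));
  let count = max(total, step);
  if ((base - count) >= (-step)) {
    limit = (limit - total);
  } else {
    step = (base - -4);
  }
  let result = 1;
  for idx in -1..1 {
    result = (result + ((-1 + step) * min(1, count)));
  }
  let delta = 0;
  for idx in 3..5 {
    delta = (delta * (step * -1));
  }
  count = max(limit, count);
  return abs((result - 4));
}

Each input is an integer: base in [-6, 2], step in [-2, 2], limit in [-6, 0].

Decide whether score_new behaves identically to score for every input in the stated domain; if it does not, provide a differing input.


base=1, step=1, limit=-1 yields 5 from score but 3 from score_new.
verdict: not equivalent; witness: base=1, step=1, limit=-1


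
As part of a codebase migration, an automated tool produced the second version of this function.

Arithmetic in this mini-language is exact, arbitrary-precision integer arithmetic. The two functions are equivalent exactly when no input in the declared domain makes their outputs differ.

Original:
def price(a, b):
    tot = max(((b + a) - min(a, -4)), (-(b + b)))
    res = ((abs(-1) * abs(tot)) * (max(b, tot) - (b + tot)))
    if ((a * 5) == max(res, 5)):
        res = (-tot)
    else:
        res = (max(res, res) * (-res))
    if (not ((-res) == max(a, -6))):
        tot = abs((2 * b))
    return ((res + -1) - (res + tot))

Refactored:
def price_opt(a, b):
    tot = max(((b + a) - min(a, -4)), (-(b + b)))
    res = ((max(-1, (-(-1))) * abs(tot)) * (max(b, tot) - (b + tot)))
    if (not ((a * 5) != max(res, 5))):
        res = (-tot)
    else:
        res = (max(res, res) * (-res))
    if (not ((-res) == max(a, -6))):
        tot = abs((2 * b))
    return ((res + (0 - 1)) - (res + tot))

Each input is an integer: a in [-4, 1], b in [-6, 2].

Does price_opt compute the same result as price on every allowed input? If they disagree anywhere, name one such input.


Behavior is preserved: although arithmetic usage differs; and comparison usage differs; and constant usage differs; and min/max/abs usage differs; and boolean connective usage differs, the outputs never diverge.
One worked example (a=-2, b=-4) — price: tot = 8; res = 32; ((a * 5) == max(res, 5)) -> false; res = -1024; (not ((-res) == max(a, -6))) -> true; tot = 8; return -9; price_opt: tot = 8; res = 32; (not ((a * 5) != max(res, 5))) -> false; res = -1024; (not ((-res) == max(a, -6))) -> true; tot = 8; return -9; agreement on -9.
Checked all 54 inputs in the declared domain: the outputs agree on every one.
verdict: equivalent


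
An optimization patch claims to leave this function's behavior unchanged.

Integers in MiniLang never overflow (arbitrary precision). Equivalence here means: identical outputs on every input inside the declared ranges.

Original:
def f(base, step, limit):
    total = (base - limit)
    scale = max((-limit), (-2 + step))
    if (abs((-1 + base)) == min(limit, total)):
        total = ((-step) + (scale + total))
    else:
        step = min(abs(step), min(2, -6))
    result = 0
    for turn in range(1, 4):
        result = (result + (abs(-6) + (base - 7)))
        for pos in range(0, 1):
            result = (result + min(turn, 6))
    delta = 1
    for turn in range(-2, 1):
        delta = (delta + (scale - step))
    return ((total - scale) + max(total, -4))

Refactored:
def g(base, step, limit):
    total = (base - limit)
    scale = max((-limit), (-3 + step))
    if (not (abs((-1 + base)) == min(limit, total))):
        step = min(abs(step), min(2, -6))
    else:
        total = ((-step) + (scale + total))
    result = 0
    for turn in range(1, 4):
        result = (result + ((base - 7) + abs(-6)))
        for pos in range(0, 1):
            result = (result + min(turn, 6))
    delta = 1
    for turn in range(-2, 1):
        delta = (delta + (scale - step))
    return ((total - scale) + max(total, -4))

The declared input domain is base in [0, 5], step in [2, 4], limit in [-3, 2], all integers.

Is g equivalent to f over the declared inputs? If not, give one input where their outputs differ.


These are not equivalent — on base=0, step=2, limit=1 the outputs split (-2 vs -1).
f: total becomes -1; next scale becomes 0; next (abs((-1 + base)) == min(limit, total)) evaluates to false; next step becomes -6; next result becomes 0; next at turn=1:; next result becomes -1; next at pos=0:; next result becomes 0; next at turn=2:; next result becomes -1; next at pos=0:; next result becomes 1; next at turn=3:; next result becomes 0; next at pos=0:; next result becomes 3; next delta becomes 1; next at turn=-2:; next delta becomes 7; next at turn=-1:; next delta becomes 13; next at turn=0:; next delta becomes 19; next final value -2
g: total becomes -1; next scale becomes -1; next (not (abs((-1 + base)) == min(limit, total))) evaluates to true; next step becomes -6; next result becomes 0; next at turn=1:; next result becomes -1; next at pos=0:; next result becomes 0; next at turn=2:; next result becomes -1; next at pos=0:; next result becomes 1; next at turn=3:; next result becomes 0; next at pos=0:; next result becomes 3; next delta becomes 1; next at turn=-2:; next delta becomes 6; next at turn=-1:; next delta becomes 11; next at turn=0:; next delta becomes 16; next final value -1
verdict: not equivalent; witness: base=0, step=2, limit=1


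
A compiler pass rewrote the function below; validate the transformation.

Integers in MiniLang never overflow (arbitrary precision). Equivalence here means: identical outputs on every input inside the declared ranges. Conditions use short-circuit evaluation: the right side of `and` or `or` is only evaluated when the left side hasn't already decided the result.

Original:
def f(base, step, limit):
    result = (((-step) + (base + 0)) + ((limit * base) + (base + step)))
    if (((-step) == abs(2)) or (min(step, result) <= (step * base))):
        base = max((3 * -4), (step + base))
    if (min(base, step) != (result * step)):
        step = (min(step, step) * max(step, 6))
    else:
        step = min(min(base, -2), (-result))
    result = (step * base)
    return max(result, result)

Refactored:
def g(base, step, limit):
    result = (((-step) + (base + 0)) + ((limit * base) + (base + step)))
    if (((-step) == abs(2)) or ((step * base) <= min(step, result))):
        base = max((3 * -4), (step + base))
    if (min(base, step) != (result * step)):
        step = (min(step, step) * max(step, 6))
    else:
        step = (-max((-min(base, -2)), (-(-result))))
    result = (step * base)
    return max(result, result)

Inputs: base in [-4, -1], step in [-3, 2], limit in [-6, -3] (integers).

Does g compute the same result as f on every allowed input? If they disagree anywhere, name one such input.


Run the pair on base=-4, step=-3, limit=-6.
f: result := 16 | (((-step) == abs(2)) or (min(step, result) <= (step * base))): true | base := -7 | (min(base, step) != (result * step)): true | step := -18 | result := 126 | result 126
g: result := 16 | (((-step) == abs(2)) or ((step * base) <= min(step, result))): false | (min(base, step) != (result * step)): true | step := -18 | result := 72 | result 72
126 against 72: the behavior changed.
verdict: not equivalent; witness: base=-4, step=-3, limit=-6
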